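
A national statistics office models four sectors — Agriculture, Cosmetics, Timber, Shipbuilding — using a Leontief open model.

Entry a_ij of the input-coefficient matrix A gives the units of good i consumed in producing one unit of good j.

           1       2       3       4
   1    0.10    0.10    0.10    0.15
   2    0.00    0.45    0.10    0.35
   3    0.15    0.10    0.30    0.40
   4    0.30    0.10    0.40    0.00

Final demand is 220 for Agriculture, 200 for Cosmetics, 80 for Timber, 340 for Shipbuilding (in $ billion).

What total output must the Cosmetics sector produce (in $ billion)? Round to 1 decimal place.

x_2 = 1257.5

I − A =
  [   0.90    -0.10    -0.10    -0.15]
  [   0.00     0.55    -0.10    -0.35]
  [  -0.15    -0.10     0.70    -0.40]
  [  -0.30    -0.10    -0.40     1.00]
Compute the cofactors C_ij = (−1)^(i+j)·(3×3 minor ij) of I−A; the adjugate is their transpose:
adj(I−A) = Cᵀ =
  [ 0.244500   0.084500   0.110000   0.110250]
  [ 0.121500   0.418500   0.222000   0.253500]
  [ 0.153750   0.150750   0.428250   0.247125]
  [ 0.147000   0.127500   0.226500   0.327750]
det(I−A) = Σ_j (I−A)_1j·C_1j = (0.90)(0.244500) + (-0.10)(0.121500) + (-0.10)(0.153750) + (-0.15)(0.147000) = 0.170475
(I − A)⁻¹ = adj(I−A) / det(I−A) ≈
  [   1.4342     0.4957     0.6453     0.6467]
  [   0.7127     2.4549     1.3022     1.4870]
  [   0.9019     0.8843     2.5121     1.4496]
  [   0.8623     0.7479     1.3286     1.9226]
x = (I − A)⁻¹ d = adj(I−A)·d / det(I−A), with det(I−A) = 0.170475:
  x_1 = (0.244500·220 + 0.084500·200 + 0.110000·80 + 0.110250·340) / 0.170475 = 116.975 / 0.170475 ≈ 686.2
  x_2 = (0.121500·220 + 0.418500·200 + 0.222000·80 + 0.253500·340) / 0.170475 = 214.38 / 0.170475 ≈ 1257.5
  x_3 = (0.153750·220 + 0.150750·200 + 0.428250·80 + 0.247125·340) / 0.170475 = 182.2575 / 0.170475 ≈ 1069.1
  x_4 = (0.147000·220 + 0.127500·200 + 0.226500·80 + 0.327750·340) / 0.170475 = 187.395 / 0.170475 ≈ 1099.3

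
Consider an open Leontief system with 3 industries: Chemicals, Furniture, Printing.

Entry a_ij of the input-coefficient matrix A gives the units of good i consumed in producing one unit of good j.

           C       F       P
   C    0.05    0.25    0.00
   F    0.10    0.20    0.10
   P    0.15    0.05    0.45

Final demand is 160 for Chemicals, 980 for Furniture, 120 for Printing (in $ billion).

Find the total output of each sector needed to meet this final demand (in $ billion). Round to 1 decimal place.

I − A =
  [   0.95    -0.25     0.00]
  [  -0.10     0.80    -0.10]
  [  -0.15    -0.05     0.55]
Cofactors of I−A, C_ij = (−1)^(i+j)·(minor ij) (rows/columns in the sector order above):
  C_11 = (0.80)(0.55) − (-0.10)(-0.05) = 0.4350
  C_12 = −[(-0.10)(0.55) − (-0.10)(-0.15)] = 0.0700
  C_13 = (-0.10)(-0.05) − (0.80)(-0.15) = 0.1250
  C_21 = −[(-0.25)(0.55) − (0.00)(-0.05)] = 0.1375
  C_22 = (0.95)(0.55) − (0.00)(-0.15) = 0.5225
  C_23 = −[(0.95)(-0.05) − (-0.25)(-0.15)] = 0.0850
  C_31 = (-0.25)(-0.10) − (0.00)(0.80) = 0.0250
  C_32 = −[(0.95)(-0.10) − (0.00)(-0.10)] = 0.0950
  C_33 = (0.95)(0.80) − (-0.25)(-0.10) = 0.7350
det(I−A) = Σ_j (I−A)_1j·C_1j = (0.95)(0.4350) + (-0.25)(0.0700) + (0.00)(0.1250) = 0.39575
adj(I−A) = Cᵀ =
  [ 0.4350   0.1375   0.0250]
  [ 0.0700   0.5225   0.0950]
  [ 0.1250   0.0850   0.7350]
(I − A)⁻¹ = adj(I−A) / det(I−A) ≈
  [   1.0992     0.3474     0.0632]
  [   0.1769     1.3203     0.2401]
  [   0.3159     0.2148     1.8572]
x = (I − A)⁻¹ d = adj(I−A)·d / det(I−A), with det(I−A) = 0.39575:
  x_C = (0.4350·160 + 0.1375·980 + 0.0250·120) / 0.39575 = 207.35 / 0.39575 ≈ 523.9
  x_F = (0.0700·160 + 0.5225·980 + 0.0950·120) / 0.39575 = 534.65 / 0.39575 ≈ 1351.0
  x_P = (0.1250·160 + 0.0850·980 + 0.7350·120) / 0.39575 = 191.50 / 0.39575 ≈ 483.9

x_C = 523.9, x_F = 1351.0, x_P = 483.9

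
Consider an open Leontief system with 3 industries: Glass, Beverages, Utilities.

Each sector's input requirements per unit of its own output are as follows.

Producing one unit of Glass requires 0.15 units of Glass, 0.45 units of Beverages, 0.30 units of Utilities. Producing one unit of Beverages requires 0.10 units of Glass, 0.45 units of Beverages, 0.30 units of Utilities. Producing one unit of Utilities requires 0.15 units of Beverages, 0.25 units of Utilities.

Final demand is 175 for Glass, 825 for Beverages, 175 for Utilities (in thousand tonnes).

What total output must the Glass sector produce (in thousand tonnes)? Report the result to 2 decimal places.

x_1 = 469.90

I − A =
  [   0.85    -0.10     0.00]
  [  -0.45     0.55    -0.15]
  [  -0.30    -0.30     0.75]
Cofactors of I−A, C_ij = (−1)^(i+j)·(minor ij) (rows/columns in the sector order above):
  C_11 = (0.55)(0.75) − (-0.15)(-0.30) = 0.3675
  C_12 = −[(-0.45)(0.75) − (-0.15)(-0.30)] = 0.3825
  C_13 = (-0.45)(-0.30) − (0.55)(-0.30) = 0.3000
  C_21 = −[(-0.10)(0.75) − (0.00)(-0.30)] = 0.0750
  C_22 = (0.85)(0.75) − (0.00)(-0.30) = 0.6375
  C_23 = −[(0.85)(-0.30) − (-0.10)(-0.30)] = 0.2850
  C_31 = (-0.10)(-0.15) − (0.00)(0.55) = 0.0150
  C_32 = −[(0.85)(-0.15) − (0.00)(-0.45)] = 0.1275
  C_33 = (0.85)(0.55) − (-0.10)(-0.45) = 0.4225
det(I−A) = Σ_j (I−A)_1j·C_1j = (0.85)(0.3675) + (-0.10)(0.3825) + (0.00)(0.3000) = 0.274125
adj(I−A) = Cᵀ =
  [ 0.3675   0.0750   0.0150]
  [ 0.3825   0.6375   0.1275]
  [ 0.3000   0.2850   0.4225]
(I − A)⁻¹ = adj(I−A) / det(I−A) ≈
  [   1.3406     0.2736     0.0547]
  [   1.3953     2.3256     0.4651]
  [   1.0944     1.0397     1.5413]
x = (I − A)⁻¹ d = adj(I−A)·d / det(I−A), with det(I−A) = 0.274125:
  x_1 = (0.3675·175 + 0.0750·825 + 0.0150·175) / 0.274125 = 128.8125 / 0.274125 ≈ 469.90
  x_2 = (0.3825·175 + 0.6375·825 + 0.1275·175) / 0.274125 = 615.1875 / 0.274125 ≈ 2244.19
  x_3 = (0.3000·175 + 0.2850·825 + 0.4225·175) / 0.274125 = 361.5625 / 0.274125 ≈ 1318.97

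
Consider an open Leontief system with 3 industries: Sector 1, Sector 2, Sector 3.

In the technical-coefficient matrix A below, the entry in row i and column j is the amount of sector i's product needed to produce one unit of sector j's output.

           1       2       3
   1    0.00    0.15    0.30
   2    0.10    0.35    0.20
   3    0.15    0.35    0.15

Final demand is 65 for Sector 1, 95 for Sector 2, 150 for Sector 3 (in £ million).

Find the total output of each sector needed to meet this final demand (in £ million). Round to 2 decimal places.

I − A =
  [   1.00    -0.15    -0.30]
  [  -0.10     0.65    -0.20]
  [  -0.15    -0.35     0.85]
Cofactors of I−A, C_ij = (−1)^(i+j)·(minor ij) (rows/columns in the sector order above):
  C_11 = (0.65)(0.85) − (-0.20)(-0.35) = 0.4825
  C_12 = −[(-0.10)(0.85) − (-0.20)(-0.15)] = 0.1150
  C_13 = (-0.10)(-0.35) − (0.65)(-0.15) = 0.1325
  C_21 = −[(-0.15)(0.85) − (-0.30)(-0.35)] = 0.2325
  C_22 = (1.00)(0.85) − (-0.30)(-0.15) = 0.8050
  C_23 = −[(1.00)(-0.35) − (-0.15)(-0.15)] = 0.3725
  C_31 = (-0.15)(-0.20) − (-0.30)(0.65) = 0.2250
  C_32 = −[(1.00)(-0.20) − (-0.30)(-0.10)] = 0.2300
  C_33 = (1.00)(0.65) − (-0.15)(-0.10) = 0.6350
det(I−A) = Σ_j (I−A)_1j·C_1j = (1.00)(0.4825) + (-0.15)(0.1150) + (-0.30)(0.1325) = 0.4255
adj(I−A) = Cᵀ =
  [ 0.4825   0.2325   0.2250]
  [ 0.1150   0.8050   0.2300]
  [ 0.1325   0.3725   0.6350]
(I − A)⁻¹ = adj(I−A) / det(I−A) ≈
  [   1.1340     0.5464     0.5288]
  [   0.2703     1.8919     0.5405]
  [   0.3114     0.8754     1.4924]
x = (I − A)⁻¹ d = adj(I−A)·d / det(I−A), with det(I−A) = 0.4255:
  x_1 = (0.4825·65 + 0.2325·95 + 0.2250·150) / 0.4255 = 87.20 / 0.4255 ≈ 204.94
  x_2 = (0.1150·65 + 0.8050·95 + 0.2300·150) / 0.4255 = 118.45 / 0.4255 ≈ 278.38
  x_3 = (0.1325·65 + 0.3725·95 + 0.6350·150) / 0.4255 = 139.25 / 0.4255 ≈ 327.26

x_1 = 204.94, x_2 = 278.38, x_3 = 327.26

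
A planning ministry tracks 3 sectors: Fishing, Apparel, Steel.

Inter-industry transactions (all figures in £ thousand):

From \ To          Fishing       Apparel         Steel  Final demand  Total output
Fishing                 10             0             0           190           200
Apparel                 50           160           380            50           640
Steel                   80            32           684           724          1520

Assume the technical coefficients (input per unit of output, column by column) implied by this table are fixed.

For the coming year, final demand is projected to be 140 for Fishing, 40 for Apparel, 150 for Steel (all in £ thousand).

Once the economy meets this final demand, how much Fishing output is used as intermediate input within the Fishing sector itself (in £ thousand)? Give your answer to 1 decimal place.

z_11 = 7.4

Technical coefficients a_ij = z_ij / X_j:
  a_11 = 10/200 = 0.05, a_21 = 50/200 = 0.25, a_31 = 80/200 = 0.40
  a_12 = 0/640 = 0.00, a_22 = 160/640 = 0.25, a_32 = 32/640 = 0.05
  a_13 = 0/1520 = 0.00, a_23 = 380/1520 = 0.25, a_33 = 684/1520 = 0.45
I − A =
  [   0.95     0.00     0.00]
  [  -0.25     0.75    -0.25]
  [  -0.40    -0.05     0.55]
Cofactors of I−A, C_ij = (−1)^(i+j)·(minor ij) (rows/columns in the sector order above):
  C_11 = (0.75)(0.55) − (-0.25)(-0.05) = 0.4000
  C_12 = −[(-0.25)(0.55) − (-0.25)(-0.40)] = 0.2375
  C_13 = (-0.25)(-0.05) − (0.75)(-0.40) = 0.3125
  C_21 = −[(0.00)(0.55) − (0.00)(-0.05)] = 0.0000
  C_22 = (0.95)(0.55) − (0.00)(-0.40) = 0.5225
  C_23 = −[(0.95)(-0.05) − (0.00)(-0.40)] = 0.0475
  C_31 = (0.00)(-0.25) − (0.00)(0.75) = 0.0000
  C_32 = −[(0.95)(-0.25) − (0.00)(-0.25)] = 0.2375
  C_33 = (0.95)(0.75) − (0.00)(-0.25) = 0.7125
det(I−A) = Σ_j (I−A)_1j·C_1j = (0.95)(0.4000) + (0.00)(0.2375) + (0.00)(0.3125) = 0.3800
adj(I−A) = Cᵀ =
  [ 0.4000   0.0000   0.0000]
  [ 0.2375   0.5225   0.2375]
  [ 0.3125   0.0475   0.7125]
(I − A)⁻¹ = adj(I−A) / det(I−A) ≈
  [   1.0526     0.0000     0.0000]
  [   0.6250     1.3750     0.6250]
  [   0.8224     0.1250     1.8750]
First solve x = (I − A)⁻¹ d = adj(I−A)·d / det(I−A); in particular x_1 = (0.4000·140 + 0.0000·40 + 0.0000·150) / 0.3800 = 56.00 / 0.3800 ≈ 147.368.
Intermediate flow from 1 to 1: z_11 = a_11 · x_1 = 0.05 × 56.00 / 0.3800 = 2.80 / 0.3800 ≈ 7.4.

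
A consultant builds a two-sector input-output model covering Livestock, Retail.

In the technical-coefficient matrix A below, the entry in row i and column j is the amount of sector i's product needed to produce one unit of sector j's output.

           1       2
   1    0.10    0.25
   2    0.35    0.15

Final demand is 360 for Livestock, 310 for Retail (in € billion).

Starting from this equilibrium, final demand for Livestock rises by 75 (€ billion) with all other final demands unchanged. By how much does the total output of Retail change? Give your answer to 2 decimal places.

I − A =
  [   0.90    -0.25]
  [  -0.35     0.85]
det(I−A) = (0.90)(0.85) − (-0.25)(-0.35) = 0.6775
adj(I−A) = [[0.85, 0.25], [0.35, 0.90]]
(I − A)⁻¹ = adj(I−A) / det(I−A) ≈
  [   1.2546     0.3690]
  [   0.5166     1.3284]
Δx = (I − A)⁻¹ Δd with Δd having +75 in the Livestock component and 0 elsewhere.
So Δx_2 = L_21 · (+75), where L_21 = adj(I−A)_21 / det(I−A) = 0.35 / 0.6775.
Δx_2 = 0.35 × (+75) / 0.6775 = 26.25 / 0.6775 ≈ 38.75.

Δx_2 = 38.75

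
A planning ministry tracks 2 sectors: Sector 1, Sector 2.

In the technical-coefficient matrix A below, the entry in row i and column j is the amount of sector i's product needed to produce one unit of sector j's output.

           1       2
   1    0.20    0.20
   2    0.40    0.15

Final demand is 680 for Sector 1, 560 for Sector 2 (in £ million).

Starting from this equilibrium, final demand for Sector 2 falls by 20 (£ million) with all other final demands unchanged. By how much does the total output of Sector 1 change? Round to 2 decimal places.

I − A =
  [   0.80    -0.20]
  [  -0.40     0.85]
det(I−A) = (0.80)(0.85) − (-0.20)(-0.40) = 0.6000
adj(I−A) = [[0.85, 0.20], [0.40, 0.80]]
(I − A)⁻¹ = adj(I−A) / det(I−A) ≈
  [   1.4167     0.3333]
  [   0.6667     1.3333]
Δx = (I − A)⁻¹ Δd with Δd having -20 in the Sector 2 component and 0 elsewhere.
So Δx_1 = L_12 · (-20), where L_12 = adj(I−A)_12 / det(I−A) = 0.20 / 0.6000.
Δx_1 = 0.20 × (-20) / 0.6000 = -4.00 / 0.6000 ≈ -6.67.

Δx_1 = -6.67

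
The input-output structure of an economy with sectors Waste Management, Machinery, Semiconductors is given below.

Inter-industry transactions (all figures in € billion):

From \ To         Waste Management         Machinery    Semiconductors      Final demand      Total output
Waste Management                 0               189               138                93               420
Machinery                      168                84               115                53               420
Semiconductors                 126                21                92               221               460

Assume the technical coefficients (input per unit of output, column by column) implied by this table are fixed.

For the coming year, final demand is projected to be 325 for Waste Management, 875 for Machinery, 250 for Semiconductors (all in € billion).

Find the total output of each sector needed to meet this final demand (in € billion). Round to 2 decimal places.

x_W = 1668.29, x_M = 2265.30, x_S = 1079.69

Technical coefficients a_ij = z_ij / X_j:
  a_WW = 0/420 = 0.00, a_MW = 168/420 = 0.40, a_SW = 126/420 = 0.30
  a_WM = 189/420 = 0.45, a_MM = 84/420 = 0.20, a_SM = 21/420 = 0.05
  a_WS = 138/460 = 0.30, a_MS = 115/460 = 0.25, a_SS = 92/460 = 0.20
I − A =
  [   1.00    -0.45    -0.30]
  [  -0.40     0.80    -0.25]
  [  -0.30    -0.05     0.80]
Cofactors of I−A, C_ij = (−1)^(i+j)·(minor ij) (rows/columns in the sector order above):
  C_11 = (0.80)(0.80) − (-0.25)(-0.05) = 0.6275
  C_12 = −[(-0.40)(0.80) − (-0.25)(-0.30)] = 0.3950
  C_13 = (-0.40)(-0.05) − (0.80)(-0.30) = 0.2600
  C_21 = −[(-0.45)(0.80) − (-0.30)(-0.05)] = 0.3750
  C_22 = (1.00)(0.80) − (-0.30)(-0.30) = 0.7100
  C_23 = −[(1.00)(-0.05) − (-0.45)(-0.30)] = 0.1850
  C_31 = (-0.45)(-0.25) − (-0.30)(0.80) = 0.3525
  C_32 = −[(1.00)(-0.25) − (-0.30)(-0.40)] = 0.3700
  C_33 = (1.00)(0.80) − (-0.45)(-0.40) = 0.6200
det(I−A) = Σ_j (I−A)_1j·C_1j = (1.00)(0.6275) + (-0.45)(0.3950) + (-0.30)(0.2600) = 0.37175
adj(I−A) = Cᵀ =
  [ 0.6275   0.3750   0.3525]
  [ 0.3950   0.7100   0.3700]
  [ 0.2600   0.1850   0.6200]
(I − A)⁻¹ = adj(I−A) / det(I−A) ≈
  [   1.6880     1.0087     0.9482]
  [   1.0625     1.9099     0.9953]
  [   0.6994     0.4976     1.6678]
x = (I − A)⁻¹ d = adj(I−A)·d / det(I−A), with det(I−A) = 0.37175:
  x_W = (0.6275·325 + 0.3750·875 + 0.3525·250) / 0.37175 = 620.1875 / 0.37175 ≈ 1668.29
  x_M = (0.3950·325 + 0.7100·875 + 0.3700·250) / 0.37175 = 842.125 / 0.37175 ≈ 2265.30
  x_S = (0.2600·325 + 0.1850·875 + 0.6200·250) / 0.37175 = 401.375 / 0.37175 ≈ 1079.69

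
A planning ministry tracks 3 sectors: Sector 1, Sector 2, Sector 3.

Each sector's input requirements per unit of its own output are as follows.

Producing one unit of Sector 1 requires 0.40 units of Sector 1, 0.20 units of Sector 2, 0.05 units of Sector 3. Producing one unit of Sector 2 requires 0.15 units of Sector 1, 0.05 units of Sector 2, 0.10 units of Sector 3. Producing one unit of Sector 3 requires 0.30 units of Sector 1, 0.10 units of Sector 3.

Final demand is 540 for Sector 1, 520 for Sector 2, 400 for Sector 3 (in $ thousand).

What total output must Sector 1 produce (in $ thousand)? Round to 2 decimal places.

I − A =
  [   0.60    -0.15    -0.30]
  [  -0.20     0.95     0.00]
  [  -0.05    -0.10     0.90]
Cofactors of I−A, C_ij = (−1)^(i+j)·(minor ij) (rows/columns in the sector order above):
  C_11 = (0.95)(0.90) − (0.00)(-0.10) = 0.8550
  C_12 = −[(-0.20)(0.90) − (0.00)(-0.05)] = 0.1800
  C_13 = (-0.20)(-0.10) − (0.95)(-0.05) = 0.0675
  C_21 = −[(-0.15)(0.90) − (-0.30)(-0.10)] = 0.1650
  C_22 = (0.60)(0.90) − (-0.30)(-0.05) = 0.5250
  C_23 = −[(0.60)(-0.10) − (-0.15)(-0.05)] = 0.0675
  C_31 = (-0.15)(0.00) − (-0.30)(0.95) = 0.2850
  C_32 = −[(0.60)(0.00) − (-0.30)(-0.20)] = 0.0600
  C_33 = (0.60)(0.95) − (-0.15)(-0.20) = 0.5400
det(I−A) = Σ_j (I−A)_1j·C_1j = (0.60)(0.8550) + (-0.15)(0.1800) + (-0.30)(0.0675) = 0.46575
adj(I−A) = Cᵀ =
  [ 0.8550   0.1650   0.2850]
  [ 0.1800   0.5250   0.0600]
  [ 0.0675   0.0675   0.5400]
(I − A)⁻¹ = adj(I−A) / det(I−A) ≈
  [   1.8357     0.3543     0.6119]
  [   0.3865     1.1272     0.1288]
  [   0.1449     0.1449     1.1594]
x = (I − A)⁻¹ d = adj(I−A)·d / det(I−A), with det(I−A) = 0.46575:
  x_1 = (0.8550·540 + 0.1650·520 + 0.2850·400) / 0.46575 = 661.50 / 0.46575 ≈ 1420.29
  x_2 = (0.1800·540 + 0.5250·520 + 0.0600·400) / 0.46575 = 394.20 / 0.46575 ≈ 846.38
  x_3 = (0.0675·540 + 0.0675·520 + 0.5400·400) / 0.46575 = 287.55 / 0.46575 ≈ 617.39

x_1 = 1420.29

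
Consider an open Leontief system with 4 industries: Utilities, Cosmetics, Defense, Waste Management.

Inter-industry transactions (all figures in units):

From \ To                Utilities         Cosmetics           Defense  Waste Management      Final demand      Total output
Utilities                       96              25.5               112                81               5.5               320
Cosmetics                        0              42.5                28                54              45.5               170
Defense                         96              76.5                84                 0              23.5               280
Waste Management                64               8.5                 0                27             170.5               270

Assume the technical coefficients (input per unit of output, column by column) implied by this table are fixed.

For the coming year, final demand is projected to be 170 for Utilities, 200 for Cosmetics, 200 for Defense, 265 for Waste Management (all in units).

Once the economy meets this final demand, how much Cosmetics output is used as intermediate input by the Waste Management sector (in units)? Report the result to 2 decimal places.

Technical coefficients a_ij = z_ij / X_j:
  a_UU = 96/320 = 0.30, a_CU = 0/320 = 0.00, a_DU = 96/320 = 0.30, a_WU = 64/320 = 0.20
  a_UC = 25.5/170 = 0.15, a_CC = 42.5/170 = 0.25, a_DC = 76.5/170 = 0.45, a_WC = 8.5/170 = 0.05
  a_UD = 112/280 = 0.40, a_CD = 28/280 = 0.10, a_DD = 84/280 = 0.30, a_WD = 0/280 = 0.00
  a_UW = 81/270 = 0.30, a_CW = 54/270 = 0.20, a_DW = 0/270 = 0.00, a_WW = 27/270 = 0.10
I − A =
  [   0.70    -0.15    -0.40    -0.30]
  [   0.00     0.75    -0.10    -0.20]
  [  -0.30    -0.45     0.70     0.00]
  [  -0.20    -0.05     0.00     0.90]
Compute the cofactors C_ij = (−1)^(i+j)·(3×3 minor ij) of I−A; the adjugate is their transpose:
adj(I−A) = Cᵀ =
  [ 0.4250   0.2670   0.2810   0.2010]
  [ 0.0550   0.2910   0.0730   0.0830]
  [ 0.2175   0.3015   0.4145   0.1395]
  [ 0.0975   0.0755   0.0665   0.2415]
det(I−A) = Σ_j (I−A)_1j·C_1j = (0.70)(0.4250) + (-0.15)(0.0550) + (-0.40)(0.2175) + (-0.30)(0.0975) = 0.1730
(I − A)⁻¹ = adj(I−A) / det(I−A) ≈
  [   2.4566     1.5434     1.6243     1.1618]
  [   0.3179     1.6821     0.4220     0.4798]
  [   1.2572     1.7428     2.3960     0.8064]
  [   0.5636     0.4364     0.3844     1.3960]
First solve x = (I − A)⁻¹ d = adj(I−A)·d / det(I−A); in particular x_W = (0.0975·170 + 0.0755·200 + 0.0665·200 + 0.2415·265) / 0.1730 = 108.9725 / 0.1730 ≈ 629.8988.
Intermediate flow from C to W: z_CW = a_CW · x_W = 0.20 × 108.9725 / 0.1730 = 21.7945 / 0.1730 ≈ 125.98.

z_CW = 125.98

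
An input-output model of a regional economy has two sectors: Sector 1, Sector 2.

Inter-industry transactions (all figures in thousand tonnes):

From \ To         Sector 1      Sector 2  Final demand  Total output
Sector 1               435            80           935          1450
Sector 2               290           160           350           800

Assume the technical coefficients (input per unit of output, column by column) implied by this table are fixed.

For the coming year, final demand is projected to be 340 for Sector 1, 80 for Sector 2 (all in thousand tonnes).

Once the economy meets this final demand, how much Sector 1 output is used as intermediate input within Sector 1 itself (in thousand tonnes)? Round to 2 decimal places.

z_11 = 155.56

Technical coefficients a_ij = z_ij / X_j:
  a_11 = 435/1450 = 0.30, a_21 = 290/1450 = 0.20
  a_12 = 80/800 = 0.10, a_22 = 160/800 = 0.20
I − A =
  [   0.70    -0.10]
  [  -0.20     0.80]
det(I−A) = (0.70)(0.80) − (-0.10)(-0.20) = 0.5400
adj(I−A) = [[0.80, 0.10], [0.20, 0.70]]
(I − A)⁻¹ = adj(I−A) / det(I−A) ≈
  [   1.4815     0.1852]
  [   0.3704     1.2963]
First solve x = (I − A)⁻¹ d = adj(I−A)·d / det(I−A); in particular x_1 = (0.80·340 + 0.10·80) / 0.5400 = 280.00 / 0.5400 ≈ 518.5185.
Intermediate flow from 1 to 1: z_11 = a_11 · x_1 = 0.30 × 280.00 / 0.5400 = 84.00 / 0.5400 ≈ 155.56.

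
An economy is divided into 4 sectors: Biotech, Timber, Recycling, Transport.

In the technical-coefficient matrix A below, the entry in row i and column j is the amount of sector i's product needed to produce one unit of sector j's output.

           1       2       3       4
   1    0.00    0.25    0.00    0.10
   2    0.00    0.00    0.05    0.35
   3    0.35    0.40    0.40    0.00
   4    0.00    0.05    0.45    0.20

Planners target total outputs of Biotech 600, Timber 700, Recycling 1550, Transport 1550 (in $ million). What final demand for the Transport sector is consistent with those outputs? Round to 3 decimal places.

I − A =
  [   1.00    -0.25     0.00    -0.10]
  [   0.00     1.00    -0.05    -0.35]
  [  -0.35    -0.40     0.60     0.00]
  [   0.00    -0.05    -0.45     0.80]
d = (I − A) x:
  d_1 = (+1.00)·600 + (-0.25)·700 + (+0.00)·1550 + (-0.10)·1550 = 270.000
  d_2 = (+0.00)·600 + (+1.00)·700 + (-0.05)·1550 + (-0.35)·1550 = 80.000
  d_3 = (-0.35)·600 + (-0.40)·700 + (+0.60)·1550 + (+0.00)·1550 = 440.000
  d_4 = (+0.00)·600 + (-0.05)·700 + (-0.45)·1550 + (+0.80)·1550 = 507.500

d_4 = 507.500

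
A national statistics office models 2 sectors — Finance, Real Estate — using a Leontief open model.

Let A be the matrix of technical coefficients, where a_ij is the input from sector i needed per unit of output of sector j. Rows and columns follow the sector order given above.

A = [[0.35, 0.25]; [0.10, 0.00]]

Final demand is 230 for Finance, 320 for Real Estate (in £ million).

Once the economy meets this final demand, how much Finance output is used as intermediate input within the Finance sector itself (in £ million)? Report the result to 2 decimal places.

z_11 = 173.60

I − A =
  [   0.65    -0.25]
  [  -0.10     1.00]
det(I−A) = (0.65)(1.00) − (-0.25)(-0.10) = 0.6250
adj(I−A) = [[1.00, 0.25], [0.10, 0.65]]
(I − A)⁻¹ = adj(I−A) / det(I−A) ≈
  [   1.6000     0.4000]
  [   0.1600     1.0400]
First solve x = (I − A)⁻¹ d = adj(I−A)·d / det(I−A); in particular x_1 = (1.00·230 + 0.25·320) / 0.6250 = 310.00 / 0.6250 = 496.0000.
Intermediate flow from 1 to 1: z_11 = a_11 · x_1 = 0.35 × 310.00 / 0.6250 = 108.50 / 0.6250 = 173.60.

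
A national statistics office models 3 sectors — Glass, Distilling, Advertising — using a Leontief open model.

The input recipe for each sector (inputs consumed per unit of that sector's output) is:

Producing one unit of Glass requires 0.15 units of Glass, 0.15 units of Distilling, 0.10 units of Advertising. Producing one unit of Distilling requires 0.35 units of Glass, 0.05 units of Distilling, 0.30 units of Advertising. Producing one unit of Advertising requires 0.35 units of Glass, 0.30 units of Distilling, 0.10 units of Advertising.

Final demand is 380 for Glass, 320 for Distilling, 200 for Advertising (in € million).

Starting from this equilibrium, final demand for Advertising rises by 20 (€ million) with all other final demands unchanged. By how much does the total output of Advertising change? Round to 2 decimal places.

I − A =
  [   0.85    -0.35    -0.35]
  [  -0.15     0.95    -0.30]
  [  -0.10    -0.30     0.90]
Cofactors of I−A, C_ij = (−1)^(i+j)·(minor ij) (rows/columns in the sector order above):
  C_11 = (0.95)(0.90) − (-0.30)(-0.30) = 0.7650
  C_12 = −[(-0.15)(0.90) − (-0.30)(-0.10)] = 0.1650
  C_13 = (-0.15)(-0.30) − (0.95)(-0.10) = 0.1400
  C_21 = −[(-0.35)(0.90) − (-0.35)(-0.30)] = 0.4200
  C_22 = (0.85)(0.90) − (-0.35)(-0.10) = 0.7300
  C_23 = −[(0.85)(-0.30) − (-0.35)(-0.10)] = 0.2900
  C_31 = (-0.35)(-0.30) − (-0.35)(0.95) = 0.4375
  C_32 = −[(0.85)(-0.30) − (-0.35)(-0.15)] = 0.3075
  C_33 = (0.85)(0.95) − (-0.35)(-0.15) = 0.7550
det(I−A) = Σ_j (I−A)_1j·C_1j = (0.85)(0.7650) + (-0.35)(0.1650) + (-0.35)(0.1400) = 0.5435
adj(I−A) = Cᵀ =
  [ 0.7650   0.4200   0.4375]
  [ 0.1650   0.7300   0.3075]
  [ 0.1400   0.2900   0.7550]
(I − A)⁻¹ = adj(I−A) / det(I−A) ≈
  [   1.4075     0.7728     0.8050]
  [   0.3036     1.3431     0.5658]
  [   0.2576     0.5336     1.3891]
Δx = (I − A)⁻¹ Δd with Δd having +20 in the Advertising component and 0 elsewhere.
So Δx_3 = L_33 · (+20), where L_33 = adj(I−A)_33 / det(I−A) = 0.7550 / 0.5435.
Δx_3 = 0.7550 × (+20) / 0.5435 = 15.10 / 0.5435 ≈ 27.78.

Δx_3 = 27.78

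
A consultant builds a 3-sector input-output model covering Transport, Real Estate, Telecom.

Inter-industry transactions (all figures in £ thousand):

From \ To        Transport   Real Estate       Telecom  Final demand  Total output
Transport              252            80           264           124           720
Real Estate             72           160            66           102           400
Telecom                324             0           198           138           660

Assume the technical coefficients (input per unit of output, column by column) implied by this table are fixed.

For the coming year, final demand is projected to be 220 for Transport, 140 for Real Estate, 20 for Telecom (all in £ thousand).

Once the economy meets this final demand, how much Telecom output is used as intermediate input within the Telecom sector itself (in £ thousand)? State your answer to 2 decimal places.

Technical coefficients a_ij = z_ij / X_j:
  a_11 = 252/720 = 0.35, a_21 = 72/720 = 0.10, a_31 = 324/720 = 0.45
  a_12 = 80/400 = 0.20, a_22 = 160/400 = 0.40, a_32 = 0/400 = 0.00
  a_13 = 264/660 = 0.40, a_23 = 66/660 = 0.10, a_33 = 198/660 = 0.30
I − A =
  [   0.65    -0.20    -0.40]
  [  -0.10     0.60    -0.10]
  [  -0.45     0.00     0.70]
Cofactors of I−A, C_ij = (−1)^(i+j)·(minor ij) (rows/columns in the sector order above):
  C_11 = (0.60)(0.70) − (-0.10)(0.00) = 0.4200
  C_12 = −[(-0.10)(0.70) − (-0.10)(-0.45)] = 0.1150
  C_13 = (-0.10)(0.00) − (0.60)(-0.45) = 0.2700
  C_21 = −[(-0.20)(0.70) − (-0.40)(0.00)] = 0.1400
  C_22 = (0.65)(0.70) − (-0.40)(-0.45) = 0.2750
  C_23 = −[(0.65)(0.00) − (-0.20)(-0.45)] = 0.0900
  C_31 = (-0.20)(-0.10) − (-0.40)(0.60) = 0.2600
  C_32 = −[(0.65)(-0.10) − (-0.40)(-0.10)] = 0.1050
  C_33 = (0.65)(0.60) − (-0.20)(-0.10) = 0.3700
det(I−A) = Σ_j (I−A)_1j·C_1j = (0.65)(0.4200) + (-0.20)(0.1150) + (-0.40)(0.2700) = 0.1420
adj(I−A) = Cᵀ =
  [ 0.4200   0.1400   0.2600]
  [ 0.1150   0.2750   0.1050]
  [ 0.2700   0.0900   0.3700]
(I − A)⁻¹ = adj(I−A) / det(I−A) ≈
  [   2.9577     0.9859     1.8310]
  [   0.8099     1.9366     0.7394]
  [   1.9014     0.6338     2.6056]
First solve x = (I − A)⁻¹ d = adj(I−A)·d / det(I−A); in particular x_3 = (0.2700·220 + 0.0900·140 + 0.3700·20) / 0.1420 = 79.40 / 0.1420 ≈ 559.1549.
Intermediate flow from 3 to 3: z_33 = a_33 · x_3 = 0.30 × 79.40 / 0.1420 = 23.82 / 0.1420 ≈ 167.75.

z_33 = 167.75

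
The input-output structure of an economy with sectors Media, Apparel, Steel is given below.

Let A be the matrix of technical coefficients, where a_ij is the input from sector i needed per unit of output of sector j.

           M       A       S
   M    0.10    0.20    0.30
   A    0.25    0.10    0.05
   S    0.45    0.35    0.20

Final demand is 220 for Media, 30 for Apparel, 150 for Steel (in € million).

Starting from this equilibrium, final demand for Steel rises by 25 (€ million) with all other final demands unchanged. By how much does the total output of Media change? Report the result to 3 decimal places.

Δx_M = 15.909

I − A =
  [   0.90    -0.20    -0.30]
  [  -0.25     0.90    -0.05]
  [  -0.45    -0.35     0.80]
Cofactors of I−A, C_ij = (−1)^(i+j)·(minor ij) (rows/columns in the sector order above):
  C_11 = (0.90)(0.80) − (-0.05)(-0.35) = 0.7025
  C_12 = −[(-0.25)(0.80) − (-0.05)(-0.45)] = 0.2225
  C_13 = (-0.25)(-0.35) − (0.90)(-0.45) = 0.4925
  C_21 = −[(-0.20)(0.80) − (-0.30)(-0.35)] = 0.2650
  C_22 = (0.90)(0.80) − (-0.30)(-0.45) = 0.5850
  C_23 = −[(0.90)(-0.35) − (-0.20)(-0.45)] = 0.4050
  C_31 = (-0.20)(-0.05) − (-0.30)(0.90) = 0.2800
  C_32 = −[(0.90)(-0.05) − (-0.30)(-0.25)] = 0.1200
  C_33 = (0.90)(0.90) − (-0.20)(-0.25) = 0.7600
det(I−A) = Σ_j (I−A)_1j·C_1j = (0.90)(0.7025) + (-0.20)(0.2225) + (-0.30)(0.4925) = 0.4400
adj(I−A) = Cᵀ =
  [ 0.7025   0.2650   0.2800]
  [ 0.2225   0.5850   0.1200]
  [ 0.4925   0.4050   0.7600]
(I − A)⁻¹ = adj(I−A) / det(I−A) ≈
  [   1.5966     0.6023     0.6364]
  [   0.5057     1.3295     0.2727]
  [   1.1193     0.9205     1.7273]
Δx = (I − A)⁻¹ Δd with Δd having +25 in the Steel component and 0 elsewhere.
So Δx_M = L_MS · (+25), where L_MS = adj(I−A)_MS / det(I−A) = 0.2800 / 0.4400.
Δx_M = 0.2800 × (+25) / 0.4400 = 7.00 / 0.4400 ≈ 15.909.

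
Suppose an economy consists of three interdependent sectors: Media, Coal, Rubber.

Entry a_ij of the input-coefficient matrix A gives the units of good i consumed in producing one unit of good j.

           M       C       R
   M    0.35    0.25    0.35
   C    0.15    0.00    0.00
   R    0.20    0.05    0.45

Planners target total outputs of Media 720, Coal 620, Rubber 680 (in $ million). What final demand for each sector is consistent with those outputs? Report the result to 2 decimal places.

I − A =
  [   0.65    -0.25    -0.35]
  [  -0.15     1.00     0.00]
  [  -0.20    -0.05     0.55]
d = (I − A) x:
  d_M = (+0.65)·720 + (-0.25)·620 + (-0.35)·680 = 75.00
  d_C = (-0.15)·720 + (+1.00)·620 + (+0.00)·680 = 512.00
  d_R = (-0.20)·720 + (-0.05)·620 + (+0.55)·680 = 199.00

d_M = 75.00, d_C = 512.00, d_R = 199.00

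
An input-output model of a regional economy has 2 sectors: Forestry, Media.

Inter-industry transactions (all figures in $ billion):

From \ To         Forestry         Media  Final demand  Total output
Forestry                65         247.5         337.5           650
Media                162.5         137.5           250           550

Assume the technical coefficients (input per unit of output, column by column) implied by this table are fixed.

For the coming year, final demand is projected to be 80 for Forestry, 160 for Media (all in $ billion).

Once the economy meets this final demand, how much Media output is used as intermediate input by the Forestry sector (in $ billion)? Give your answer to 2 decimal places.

z_MF = 58.67

Technical coefficients a_ij = z_ij / X_j:
  a_FF = 65/650 = 0.10, a_MF = 162.5/650 = 0.25
  a_FM = 247.5/550 = 0.45, a_MM = 137.5/550 = 0.25
I − A =
  [   0.90    -0.45]
  [  -0.25     0.75]
det(I−A) = (0.90)(0.75) − (-0.45)(-0.25) = 0.5625
adj(I−A) = [[0.75, 0.45], [0.25, 0.90]]
(I − A)⁻¹ = adj(I−A) / det(I−A) ≈
  [   1.3333     0.8000]
  [   0.4444     1.6000]
First solve x = (I − A)⁻¹ d = adj(I−A)·d / det(I−A); in particular x_F = (0.75·80 + 0.45·160) / 0.5625 = 132.00 / 0.5625 ≈ 234.6667.
Intermediate flow from M to F: z_MF = a_MF · x_F = 0.25 × 132.00 / 0.5625 = 33.00 / 0.5625 ≈ 58.67.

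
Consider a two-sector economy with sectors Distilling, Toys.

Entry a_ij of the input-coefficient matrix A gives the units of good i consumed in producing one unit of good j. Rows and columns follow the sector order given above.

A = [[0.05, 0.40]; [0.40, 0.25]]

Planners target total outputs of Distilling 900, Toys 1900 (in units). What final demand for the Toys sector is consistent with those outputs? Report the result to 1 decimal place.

d_T = 1065.0

I − A =
  [   0.95    -0.40]
  [  -0.40     0.75]
d = (I − A) x:
  d_D = (+0.95)·900 + (-0.40)·1900 = 95.0
  d_T = (-0.40)·900 + (+0.75)·1900 = 1065.0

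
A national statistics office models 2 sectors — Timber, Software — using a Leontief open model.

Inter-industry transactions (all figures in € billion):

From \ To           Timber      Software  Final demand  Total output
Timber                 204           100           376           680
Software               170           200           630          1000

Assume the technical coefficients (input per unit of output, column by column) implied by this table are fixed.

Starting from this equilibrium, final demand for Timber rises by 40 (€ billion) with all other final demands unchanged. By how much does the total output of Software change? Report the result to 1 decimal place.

Δx_S = 18.7

Technical coefficients a_ij = z_ij / X_j:
  a_TT = 204/680 = 0.30, a_ST = 170/680 = 0.25
  a_TS = 100/1000 = 0.10, a_SS = 200/1000 = 0.20
I − A =
  [   0.70    -0.10]
  [  -0.25     0.80]
det(I−A) = (0.70)(0.80) − (-0.10)(-0.25) = 0.5350
adj(I−A) = [[0.80, 0.10], [0.25, 0.70]]
(I − A)⁻¹ = adj(I−A) / det(I−A) ≈
  [   1.4953     0.1869]
  [   0.4673     1.3084]
Δx = (I − A)⁻¹ Δd with Δd having +40 in the Timber component and 0 elsewhere.
So Δx_S = L_ST · (+40), where L_ST = adj(I−A)_ST / det(I−A) = 0.25 / 0.5350.
Δx_S = 0.25 × (+40) / 0.5350 = 10.00 / 0.5350 ≈ 18.7.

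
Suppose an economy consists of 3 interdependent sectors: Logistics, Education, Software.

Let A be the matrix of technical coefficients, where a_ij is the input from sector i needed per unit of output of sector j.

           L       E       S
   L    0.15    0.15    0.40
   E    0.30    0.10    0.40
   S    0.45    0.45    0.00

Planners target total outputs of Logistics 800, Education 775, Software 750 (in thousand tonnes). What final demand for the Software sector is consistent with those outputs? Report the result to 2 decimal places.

I − A =
  [   0.85    -0.15    -0.40]
  [  -0.30     0.90    -0.40]
  [  -0.45    -0.45     1.00]
d = (I − A) x:
  d_L = (+0.85)·800 + (-0.15)·775 + (-0.40)·750 = 263.75
  d_E = (-0.30)·800 + (+0.90)·775 + (-0.40)·750 = 157.50
  d_S = (-0.45)·800 + (-0.45)·775 + (+1.00)·750 = 41.25

d_S = 41.25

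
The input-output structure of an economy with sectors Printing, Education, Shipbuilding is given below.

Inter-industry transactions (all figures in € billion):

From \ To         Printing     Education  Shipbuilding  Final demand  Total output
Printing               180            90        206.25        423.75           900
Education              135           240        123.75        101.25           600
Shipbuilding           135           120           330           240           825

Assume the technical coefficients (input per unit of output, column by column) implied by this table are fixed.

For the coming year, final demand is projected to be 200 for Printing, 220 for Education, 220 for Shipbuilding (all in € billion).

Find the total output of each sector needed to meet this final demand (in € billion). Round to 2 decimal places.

Technical coefficients a_ij = z_ij / X_j:
  a_11 = 180/900 = 0.20, a_21 = 135/900 = 0.15, a_31 = 135/900 = 0.15
  a_12 = 90/600 = 0.15, a_22 = 240/600 = 0.40, a_32 = 120/600 = 0.20
  a_13 = 206.25/825 = 0.25, a_23 = 123.75/825 = 0.15, a_33 = 330/825 = 0.40
I − A =
  [   0.80    -0.15    -0.25]
  [  -0.15     0.60    -0.15]
  [  -0.15    -0.20     0.60]
Cofactors of I−A, C_ij = (−1)^(i+j)·(minor ij) (rows/columns in the sector order above):
  C_11 = (0.60)(0.60) − (-0.15)(-0.20) = 0.3300
  C_12 = −[(-0.15)(0.60) − (-0.15)(-0.15)] = 0.1125
  C_13 = (-0.15)(-0.20) − (0.60)(-0.15) = 0.1200
  C_21 = −[(-0.15)(0.60) − (-0.25)(-0.20)] = 0.1400
  C_22 = (0.80)(0.60) − (-0.25)(-0.15) = 0.4425
  C_23 = −[(0.80)(-0.20) − (-0.15)(-0.15)] = 0.1825
  C_31 = (-0.15)(-0.15) − (-0.25)(0.60) = 0.1725
  C_32 = −[(0.80)(-0.15) − (-0.25)(-0.15)] = 0.1575
  C_33 = (0.80)(0.60) − (-0.15)(-0.15) = 0.4575
det(I−A) = Σ_j (I−A)_1j·C_1j = (0.80)(0.3300) + (-0.15)(0.1125) + (-0.25)(0.1200) = 0.217125
adj(I−A) = Cᵀ =
  [ 0.3300   0.1400   0.1725]
  [ 0.1125   0.4425   0.1575]
  [ 0.1200   0.1825   0.4575]
(I − A)⁻¹ = adj(I−A) / det(I−A) ≈
  [   1.5199     0.6448     0.7945]
  [   0.5181     2.0380     0.7254]
  [   0.5527     0.8405     2.1071]
x = (I − A)⁻¹ d = adj(I−A)·d / det(I−A), with det(I−A) = 0.217125:
  x_1 = (0.3300·200 + 0.1400·220 + 0.1725·220) / 0.217125 = 134.75 / 0.217125 ≈ 620.61
  x_2 = (0.1125·200 + 0.4425·220 + 0.1575·220) / 0.217125 = 154.50 / 0.217125 ≈ 711.57
  x_3 = (0.1200·200 + 0.1825·220 + 0.4575·220) / 0.217125 = 164.80 / 0.217125 ≈ 759.01

x_1 = 620.61, x_2 = 711.57, x_3 = 759.01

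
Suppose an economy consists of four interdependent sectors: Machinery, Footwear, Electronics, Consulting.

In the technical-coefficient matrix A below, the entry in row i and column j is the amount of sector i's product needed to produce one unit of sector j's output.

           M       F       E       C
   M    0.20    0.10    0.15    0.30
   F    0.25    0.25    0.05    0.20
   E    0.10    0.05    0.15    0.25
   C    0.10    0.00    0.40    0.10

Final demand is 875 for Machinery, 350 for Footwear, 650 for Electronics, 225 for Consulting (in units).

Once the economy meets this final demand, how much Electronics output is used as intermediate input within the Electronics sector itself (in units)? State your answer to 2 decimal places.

I − A =
  [   0.80    -0.10    -0.15    -0.30]
  [  -0.25     0.75    -0.05    -0.20]
  [  -0.10    -0.05     0.85    -0.25]
  [  -0.10     0.00    -0.40     0.90]
Compute the cofactors C_ij = (−1)^(i+j)·(3×3 minor ij) of I−A; the adjugate is their transpose:
adj(I−A) = Cᵀ =
  [ 0.492500   0.079250   0.203750   0.238375]
  [ 0.197000   0.477250   0.165250   0.217625]
  [ 0.098500   0.046000   0.493000   0.180000]
  [ 0.098500   0.029250   0.241750   0.473125]
det(I−A) = Σ_j (I−A)_1j·C_1j = (0.80)(0.492500) + (-0.10)(0.197000) + (-0.15)(0.098500) + (-0.30)(0.098500) = 0.329975
(I − A)⁻¹ = adj(I−A) / det(I−A) ≈
  [   1.4925     0.2402     0.6175     0.7224]
  [   0.5970     1.4463     0.5008     0.6595]
  [   0.2985     0.1394     1.4941     0.5455]
  [   0.2985     0.0886     0.7326     1.4338]
First solve x = (I − A)⁻¹ d = adj(I−A)·d / det(I−A); in particular x_E = (0.098500·875 + 0.046000·350 + 0.493000·650 + 0.180000·225) / 0.329975 = 463.2375 / 0.329975 ≈ 1403.8564.
Intermediate flow from E to E: z_EE = a_EE · x_E = 0.15 × 463.2375 / 0.329975 = 69.485625 / 0.329975 ≈ 210.58.

z_EE = 210.58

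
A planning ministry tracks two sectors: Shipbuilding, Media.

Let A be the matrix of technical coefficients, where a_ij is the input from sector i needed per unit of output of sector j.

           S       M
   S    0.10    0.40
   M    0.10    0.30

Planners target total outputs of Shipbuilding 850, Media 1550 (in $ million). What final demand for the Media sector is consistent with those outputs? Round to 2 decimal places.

d_M = 1000.00

I − A =
  [   0.90    -0.40]
  [  -0.10     0.70]
d = (I − A) x:
  d_S = (+0.90)·850 + (-0.40)·1550 = 145.00
  d_M = (-0.10)·850 + (+0.70)·1550 = 1000.00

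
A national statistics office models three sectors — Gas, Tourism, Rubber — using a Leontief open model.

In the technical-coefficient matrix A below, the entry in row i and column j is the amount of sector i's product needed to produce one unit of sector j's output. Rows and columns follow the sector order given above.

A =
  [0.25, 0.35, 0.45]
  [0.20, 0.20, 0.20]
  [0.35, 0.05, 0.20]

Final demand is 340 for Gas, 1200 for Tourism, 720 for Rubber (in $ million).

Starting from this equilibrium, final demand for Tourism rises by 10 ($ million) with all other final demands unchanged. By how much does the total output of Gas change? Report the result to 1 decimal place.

I − A =
  [   0.75    -0.35    -0.45]
  [  -0.20     0.80    -0.20]
  [  -0.35    -0.05     0.80]
Cofactors of I−A, C_ij = (−1)^(i+j)·(minor ij) (rows/columns in the sector order above):
  C_11 = (0.80)(0.80) − (-0.20)(-0.05) = 0.6300
  C_12 = −[(-0.20)(0.80) − (-0.20)(-0.35)] = 0.2300
  C_13 = (-0.20)(-0.05) − (0.80)(-0.35) = 0.2900
  C_21 = −[(-0.35)(0.80) − (-0.45)(-0.05)] = 0.3025
  C_22 = (0.75)(0.80) − (-0.45)(-0.35) = 0.4425
  C_23 = −[(0.75)(-0.05) − (-0.35)(-0.35)] = 0.1600
  C_31 = (-0.35)(-0.20) − (-0.45)(0.80) = 0.4300
  C_32 = −[(0.75)(-0.20) − (-0.45)(-0.20)] = 0.2400
  C_33 = (0.75)(0.80) − (-0.35)(-0.20) = 0.5300
det(I−A) = Σ_j (I−A)_1j·C_1j = (0.75)(0.6300) + (-0.35)(0.2300) + (-0.45)(0.2900) = 0.2615
adj(I−A) = Cᵀ =
  [ 0.6300   0.3025   0.4300]
  [ 0.2300   0.4425   0.2400]
  [ 0.2900   0.1600   0.5300]
(I − A)⁻¹ = adj(I−A) / det(I−A) ≈
  [   2.4092     1.1568     1.6444]
  [   0.8795     1.6922     0.9178]
  [   1.1090     0.6119     2.0268]
Δx = (I − A)⁻¹ Δd with Δd having +10 in the Tourism component and 0 elsewhere.
So Δx_G = L_GT · (+10), where L_GT = adj(I−A)_GT / det(I−A) = 0.3025 / 0.2615.
Δx_G = 0.3025 × (+10) / 0.2615 = 3.025 / 0.2615 ≈ 11.6.

Δx_G = 11.6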